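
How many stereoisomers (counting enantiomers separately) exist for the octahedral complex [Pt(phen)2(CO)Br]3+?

3

The six octahedral sites form three mutually perpendicular trans pairs.
Each phen is bidentate and must span two cis positions.
The distinct arrangements are (2 in all): CO and Br mutually trans; CO and Br mutually cis (chiral).
One of these lacks any improper symmetry element and so occurs as an enantiomeric pair, giving 2 + 1 = 3 stereoisomers in total.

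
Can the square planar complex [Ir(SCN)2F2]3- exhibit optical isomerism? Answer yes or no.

no

A square has two trans pairs of vertices; adjacent vertices are cis.
There are 2 geometric isomers: SCN cis; SCN trans.
Each arrangement has an internal mirror plane or centre of symmetry, so none is chiral.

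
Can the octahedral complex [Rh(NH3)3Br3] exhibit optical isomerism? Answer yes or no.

no

Systematic placement gives 2 geometric isomers: NH3 mer; NH3 fac.
Each arrangement has an internal mirror plane or centre of symmetry, so none is chiral.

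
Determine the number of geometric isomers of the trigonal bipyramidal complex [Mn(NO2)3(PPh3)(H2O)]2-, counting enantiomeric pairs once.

The distinct arrangements are (4 in all): PPh3 equatorial, H2O axial; PPh3 axial, H2O axial; PPh3 equatorial, H2O equatorial; PPh3 axial, H2O equatorial.

4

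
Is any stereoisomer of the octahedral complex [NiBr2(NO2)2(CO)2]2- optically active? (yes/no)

yes

Working through the distinct placements yields 5 geometric isomers: Br trans, NO2 trans, CO trans; Br trans, NO2 cis, CO cis; Br cis, NO2 trans, CO cis; Br cis, NO2 cis, CO cis (chiral); Br cis, NO2 cis, CO trans.
One of these lacks any improper symmetry element and so occurs as an enantiomeric pair, giving 5 + 1 = 6 stereoisomers in total.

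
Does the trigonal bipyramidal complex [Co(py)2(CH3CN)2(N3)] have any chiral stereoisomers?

yes

In a trigonal bipyramid the two axial positions differ from the three equatorial ones.
Exhaustive case analysis gives 5 geometric isomers.
One of these lacks any improper symmetry element and so occurs as an enantiomeric pair, giving 5 + 1 = 6 stereoisomers in total.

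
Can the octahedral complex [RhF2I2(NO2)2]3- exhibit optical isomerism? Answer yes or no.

An octahedron has six vertices in three trans pairs; every non-trans pair is cis.
Systematic placement gives 5 geometric isomers: F trans, I trans, NO2 trans; F trans, I cis, NO2 cis; F cis, I cis, NO2 trans; F cis, I cis, NO2 cis (chiral); F cis, I trans, NO2 cis.
One of these lacks any improper symmetry element and so occurs as an enantiomeric pair, giving 5 + 1 = 6 stereoisomers in total.

yes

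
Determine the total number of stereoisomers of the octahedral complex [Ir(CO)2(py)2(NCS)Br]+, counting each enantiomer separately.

8

In an octahedral complex each vertex has one trans partner and four cis neighbours.
The distinct arrangements are (6 in all): CO cis, py trans; CO cis, py cis (3 arrangements, 2 chiral); CO trans, py trans; CO trans, py cis.
Of these, 2 lack any improper symmetry element and so occur as enantiomeric pairs, giving 6 + 2 = 8 stereoisomers in total.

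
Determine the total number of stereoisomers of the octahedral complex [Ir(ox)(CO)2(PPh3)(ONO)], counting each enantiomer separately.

In an octahedral complex each vertex has one trans partner and four cis neighbours.
Each ox is bidentate and must span two cis positions.
Systematic placement gives 4 geometric isomers: CO trans; CO cis (3 arrangements, 2 chiral).
Of these, 2 lack any improper symmetry element and so occur as enantiomeric pairs, giving 4 + 2 = 6 stereoisomers in total.

6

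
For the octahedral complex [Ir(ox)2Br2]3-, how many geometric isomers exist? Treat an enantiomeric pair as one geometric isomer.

In an octahedral complex each vertex has one trans partner and four cis neighbours.
Each ox is bidentate and must span two cis positions.
The distinct arrangements are (2 in all): Br trans; Br cis (chiral).

2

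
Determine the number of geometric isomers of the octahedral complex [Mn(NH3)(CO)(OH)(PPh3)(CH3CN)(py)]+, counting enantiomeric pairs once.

15

Systematic enumeration (placing each ligand type in turn and discarding arrangements equivalent by rotation or reflection) gives 15 geometric isomers.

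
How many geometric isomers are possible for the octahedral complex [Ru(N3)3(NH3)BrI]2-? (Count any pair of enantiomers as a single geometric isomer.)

The six octahedral sites form three mutually perpendicular trans pairs.
Systematic placement gives 4 geometric isomers: N3 mer (3 arrangements); N3 fac (chiral).

4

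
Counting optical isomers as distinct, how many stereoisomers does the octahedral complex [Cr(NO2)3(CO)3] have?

2

The distinct arrangements are (2 in all): NO2 mer; NO2 fac.
Each arrangement has an internal mirror plane or centre of symmetry, so none is chiral.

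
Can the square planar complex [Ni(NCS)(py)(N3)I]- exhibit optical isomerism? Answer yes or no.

A square has two trans pairs of vertices; adjacent vertices are cis.
Systematic placement gives 3 geometric isomers: (I/NCS trans, N3/py trans); (I/py trans, N3/NCS trans); (I/N3 trans, NCS/py trans).
Each arrangement has an internal mirror plane or centre of symmetry, so none is chiral.

no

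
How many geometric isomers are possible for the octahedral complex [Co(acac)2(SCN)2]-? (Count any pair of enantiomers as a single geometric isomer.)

Each acac is bidentate and must span two cis positions.
There are 2 geometric isomers: SCN trans; SCN cis (chiral).

2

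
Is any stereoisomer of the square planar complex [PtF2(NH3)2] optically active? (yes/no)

no

In a square planar complex each vertex has one trans partner and two cis neighbours.
Systematic placement gives 2 geometric isomers: F cis; F trans.
Each arrangement has an internal mirror plane or centre of symmetry, so none is chiral.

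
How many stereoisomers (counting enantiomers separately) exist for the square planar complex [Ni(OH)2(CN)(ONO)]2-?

2

A square has two trans pairs of vertices; adjacent vertices are cis.
Systematic placement gives 2 geometric isomers: OH cis; OH trans.
Each arrangement has an internal mirror plane or centre of symmetry, so none is chiral.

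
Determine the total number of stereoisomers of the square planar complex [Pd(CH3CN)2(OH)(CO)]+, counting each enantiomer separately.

A square has two trans pairs of vertices; adjacent vertices are cis.
Systematic placement gives 2 geometric isomers: CH3CN cis; CH3CN trans.
Each arrangement has an internal mirror plane or centre of symmetry, so none is chiral.

2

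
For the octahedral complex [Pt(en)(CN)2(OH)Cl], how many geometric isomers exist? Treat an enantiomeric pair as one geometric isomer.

The six octahedral sites form three mutually perpendicular trans pairs.
Each en is bidentate and must span two cis positions.
There are 4 geometric isomers: CN trans; CN cis (3 arrangements, 2 chiral).

4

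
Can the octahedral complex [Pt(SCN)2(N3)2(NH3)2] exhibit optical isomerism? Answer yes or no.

Systematic placement gives 5 geometric isomers: SCN trans, N3 trans, NH3 trans; SCN cis, N3 trans, NH3 cis; SCN trans, N3 cis, NH3 cis; SCN cis, N3 cis, NH3 cis (chiral); SCN cis, N3 cis, NH3 trans.
One of these lacks any improper symmetry element and so occurs as an enantiomeric pair, giving 5 + 1 = 6 stereoisomers in total.

yes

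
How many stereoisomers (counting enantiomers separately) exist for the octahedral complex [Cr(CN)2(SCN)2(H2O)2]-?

In an octahedral complex each vertex has one trans partner and four cis neighbours.
Working through the distinct placements yields 5 geometric isomers: CN trans, SCN trans, H2O trans; CN trans, SCN cis, H2O cis; CN cis, SCN trans, H2O cis; CN cis, SCN cis, H2O cis (chiral); CN cis, SCN cis, H2O trans.
One of these lacks any improper symmetry element and so occurs as an enantiomeric pair, giving 5 + 1 = 6 stereoisomers in total.

6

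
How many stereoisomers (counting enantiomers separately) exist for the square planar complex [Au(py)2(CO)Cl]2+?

2

In a square planar complex each vertex has one trans partner and two cis neighbours.
Working through the distinct placements yields 2 geometric isomers: py cis; py trans.
Each arrangement has an internal mirror plane or centre of symmetry, so none is chiral.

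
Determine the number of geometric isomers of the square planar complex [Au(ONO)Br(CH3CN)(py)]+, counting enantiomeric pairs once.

3

There are 3 geometric isomers: (Br/ONO trans, CH3CN/py trans); (Br/py trans, CH3CN/ONO trans); (Br/CH3CN trans, ONO/py trans).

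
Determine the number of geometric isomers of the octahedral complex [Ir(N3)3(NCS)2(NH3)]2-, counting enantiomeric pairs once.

3

The six octahedral sites form three mutually perpendicular trans pairs.
The distinct arrangements are (3 in all): N3 mer, NCS cis; N3 mer, NCS trans; N3 fac, NCS cis.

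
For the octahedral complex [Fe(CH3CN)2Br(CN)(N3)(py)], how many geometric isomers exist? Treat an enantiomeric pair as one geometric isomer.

9

In an octahedral complex each vertex has one trans partner and four cis neighbours.
Systematic enumeration (placing each ligand type in turn and discarding arrangements equivalent by rotation or reflection) gives 9 geometric isomers.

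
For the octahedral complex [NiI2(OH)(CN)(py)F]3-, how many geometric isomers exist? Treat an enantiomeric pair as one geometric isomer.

9

Systematic enumeration (placing each ligand type in turn and discarding arrangements equivalent by rotation or reflection) gives 9 geometric isomers.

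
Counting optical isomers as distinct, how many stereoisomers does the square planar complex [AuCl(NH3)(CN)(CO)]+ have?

There are 3 geometric isomers: (CN/Cl trans, CO/NH3 trans); (CN/NH3 trans, CO/Cl trans); (CN/CO trans, Cl/NH3 trans).
Each arrangement has an internal mirror plane or centre of symmetry, so none is chiral.

3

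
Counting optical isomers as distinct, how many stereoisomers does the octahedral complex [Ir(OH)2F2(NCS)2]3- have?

6

Working through the distinct placements yields 5 geometric isomers: OH trans, F trans, NCS trans; OH cis, F trans, NCS cis; OH trans, F cis, NCS cis; OH cis, F cis, NCS cis (chiral); OH cis, F cis, NCS trans.
One of these lacks any improper symmetry element and so occurs as an enantiomeric pair, giving 5 + 1 = 6 stereoisomers in total.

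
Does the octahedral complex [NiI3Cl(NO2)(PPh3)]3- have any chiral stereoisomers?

yes

An octahedron has six vertices in three trans pairs; every non-trans pair is cis.
There are 4 geometric isomers: I mer (3 arrangements); I fac (chiral).
One of these lacks any improper symmetry element and so occurs as an enantiomeric pair, giving 4 + 1 = 5 stereoisomers in total.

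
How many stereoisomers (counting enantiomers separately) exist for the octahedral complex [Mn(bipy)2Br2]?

An octahedron has six vertices in three trans pairs; every non-trans pair is cis.
Each bipy is bidentate and must span two cis positions.
Working through the distinct placements yields 2 geometric isomers: Br trans; Br cis (chiral).
One of these lacks any improper symmetry element and so occurs as an enantiomeric pair, giving 2 + 1 = 3 stereoisomers in total.

3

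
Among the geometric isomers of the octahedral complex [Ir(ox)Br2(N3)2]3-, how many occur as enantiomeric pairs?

In an octahedral complex each vertex has one trans partner and four cis neighbours.
Each ox is bidentate and must span two cis positions.
The distinct arrangements are (3 in all): Br trans, N3 cis; Br cis, N3 cis (chiral); Br cis, N3 trans.
One of these lacks any improper symmetry element and so occurs as an enantiomeric pair, giving 3 + 1 = 4 stereoisomers in total.

1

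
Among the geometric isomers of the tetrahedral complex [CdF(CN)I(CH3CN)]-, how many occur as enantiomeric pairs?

In a tetrahedral complex all four positions are equivalent and every pair of ligands is adjacent — there is no cis/trans distinction.
Only one geometric arrangement is possible; it has no improper symmetry element, so it exists as a pair of enantiomers (2 stereoisomers).

1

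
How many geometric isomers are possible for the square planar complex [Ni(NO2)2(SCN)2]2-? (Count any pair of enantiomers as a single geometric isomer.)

In a square planar complex each vertex has one trans partner and two cis neighbours.
There are 2 geometric isomers: NO2 cis; NO2 trans.

2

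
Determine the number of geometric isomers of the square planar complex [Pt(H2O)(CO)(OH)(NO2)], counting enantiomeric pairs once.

3

Working through the distinct placements yields 3 geometric isomers: (CO/NO2 trans, H2O/OH trans); (CO/OH trans, H2O/NO2 trans); (CO/H2O trans, NO2/OH trans).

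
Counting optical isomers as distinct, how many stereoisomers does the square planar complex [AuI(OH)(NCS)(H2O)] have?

3

Systematic placement gives 3 geometric isomers: (H2O/NCS trans, I/OH trans); (H2O/OH trans, I/NCS trans); (H2O/I trans, NCS/OH trans).
Each arrangement has an internal mirror plane or centre of symmetry, so none is chiral.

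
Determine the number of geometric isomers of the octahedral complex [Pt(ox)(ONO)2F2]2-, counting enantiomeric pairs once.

3

The six octahedral sites form three mutually perpendicular trans pairs.
Each ox is bidentate and must span two cis positions.
The distinct arrangements are (3 in all): ONO cis, F trans; ONO cis, F cis (chiral); ONO trans, F cis.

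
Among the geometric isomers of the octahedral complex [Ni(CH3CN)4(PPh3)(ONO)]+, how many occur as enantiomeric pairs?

There are 2 geometric isomers: PPh3 and ONO mutually trans; PPh3 and ONO mutually cis.
Each arrangement has an internal mirror plane or centre of symmetry, so none is chiral.

0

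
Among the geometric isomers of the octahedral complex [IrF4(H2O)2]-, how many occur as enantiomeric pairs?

0

An octahedron has six vertices in three trans pairs; every non-trans pair is cis.
Working through the distinct placements yields 2 geometric isomers: H2O trans; H2O cis.
Each arrangement has an internal mirror plane or centre of symmetry, so none is chiral.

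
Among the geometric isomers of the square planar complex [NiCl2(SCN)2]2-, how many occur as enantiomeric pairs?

In a square planar complex each vertex has one trans partner and two cis neighbours.
The distinct arrangements are (2 in all): Cl cis; Cl trans.
Each arrangement has an internal mirror plane or centre of symmetry, so none is chiral.

0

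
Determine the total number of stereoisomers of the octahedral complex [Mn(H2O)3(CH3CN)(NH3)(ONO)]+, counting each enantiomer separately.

In an octahedral complex each vertex has one trans partner and four cis neighbours.
Systematic placement gives 4 geometric isomers: H2O mer (3 arrangements); H2O fac (chiral).
One of these lacks any improper symmetry element and so occurs as an enantiomeric pair, giving 4 + 1 = 5 stereoisomers in total.

5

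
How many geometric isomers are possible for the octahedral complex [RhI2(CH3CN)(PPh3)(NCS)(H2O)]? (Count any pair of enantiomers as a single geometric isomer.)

The six octahedral sites form three mutually perpendicular trans pairs.
Placing the ligands in turn and identifying arrangements related by rotation or reflection leaves 9 distinct geometric isomers.

9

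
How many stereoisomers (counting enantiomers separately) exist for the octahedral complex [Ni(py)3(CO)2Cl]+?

In an octahedral complex each vertex has one trans partner and four cis neighbours.
Systematic placement gives 3 geometric isomers: py mer, CO trans; py mer, CO cis; py fac, CO cis.
Each arrangement has an internal mirror plane or centre of symmetry, so none is chiral.

3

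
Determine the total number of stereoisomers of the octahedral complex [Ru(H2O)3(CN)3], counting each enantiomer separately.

2

An octahedron has six vertices in three trans pairs; every non-trans pair is cis.
The distinct arrangements are (2 in all): H2O mer; H2O fac.
Each arrangement has an internal mirror plane or centre of symmetry, so none is chiral.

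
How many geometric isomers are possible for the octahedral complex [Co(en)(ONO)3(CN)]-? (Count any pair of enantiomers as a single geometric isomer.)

2

Each en is bidentate and must span two cis positions.
Systematic placement gives 2 geometric isomers: ONO fac; ONO mer.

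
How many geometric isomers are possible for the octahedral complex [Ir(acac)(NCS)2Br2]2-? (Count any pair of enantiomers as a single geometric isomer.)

The six octahedral sites form three mutually perpendicular trans pairs.
Each acac is bidentate and must span two cis positions.
Working through the distinct placements yields 3 geometric isomers: NCS cis, Br trans; NCS cis, Br cis (chiral); NCS trans, Br cis.

3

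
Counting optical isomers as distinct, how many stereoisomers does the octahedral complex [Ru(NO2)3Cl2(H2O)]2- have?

3

An octahedron has six vertices in three trans pairs; every non-trans pair is cis.
Working through the distinct placements yields 3 geometric isomers: NO2 mer, Cl trans; NO2 mer, Cl cis; NO2 fac, Cl cis.
Each arrangement has an internal mirror plane or centre of symmetry, so none is chiral.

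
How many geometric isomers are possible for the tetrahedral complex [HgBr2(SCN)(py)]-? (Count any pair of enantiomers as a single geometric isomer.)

All four vertices of a tetrahedron are equivalent and mutually adjacent, so cis/trans isomerism cannot arise.
Only one geometric arrangement is possible.

1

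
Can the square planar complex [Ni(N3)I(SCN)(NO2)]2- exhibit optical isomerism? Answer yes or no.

The distinct arrangements are (3 in all): (I/NO2 trans, N3/SCN trans); (I/SCN trans, N3/NO2 trans); (I/N3 trans, NO2/SCN trans).
Each arrangement has an internal mirror plane or centre of symmetry, so none is chiral.

no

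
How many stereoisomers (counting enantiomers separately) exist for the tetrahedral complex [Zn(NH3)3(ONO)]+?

1

Only one geometric arrangement is possible.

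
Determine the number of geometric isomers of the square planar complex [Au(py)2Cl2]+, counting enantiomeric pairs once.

In a square planar complex each vertex has one trans partner and two cis neighbours.
The distinct arrangements are (2 in all): py cis; py trans.

2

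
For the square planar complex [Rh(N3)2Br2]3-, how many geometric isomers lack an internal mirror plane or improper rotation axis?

In a square planar complex each vertex has one trans partner and two cis neighbours.
Systematic placement gives 2 geometric isomers: N3 cis; N3 trans.
Each arrangement has an internal mirror plane or centre of symmetry, so none is chiral.

0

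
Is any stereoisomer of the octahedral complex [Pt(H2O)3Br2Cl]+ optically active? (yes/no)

no

An octahedron has six vertices in three trans pairs; every non-trans pair is cis.
Working through the distinct placements yields 3 geometric isomers: H2O mer, Br trans; H2O mer, Br cis; H2O fac, Br cis.
Each arrangement has an internal mirror plane or centre of symmetry, so none is chiral.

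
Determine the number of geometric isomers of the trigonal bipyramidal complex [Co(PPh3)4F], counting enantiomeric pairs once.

In a trigonal bipyramid the two axial positions differ from the three equatorial ones.
Working through the distinct placements yields 2 geometric isomers: F axial; F equatorial.

2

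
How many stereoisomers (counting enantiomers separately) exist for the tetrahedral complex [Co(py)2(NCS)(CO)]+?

All four vertices of a tetrahedron are equivalent and mutually adjacent, so cis/trans isomerism cannot arise.
Only one geometric arrangement is possible.

1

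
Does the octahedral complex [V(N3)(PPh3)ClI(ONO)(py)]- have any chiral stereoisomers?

The six octahedral sites form three mutually perpendicular trans pairs.
Placing the ligands in turn and identifying arrangements related by rotation or reflection leaves 15 distinct geometric isomers.
Of these, 15 lack any improper symmetry element and so occur as enantiomeric pairs, giving 15 + 15 = 30 stereoisomers in total.

yes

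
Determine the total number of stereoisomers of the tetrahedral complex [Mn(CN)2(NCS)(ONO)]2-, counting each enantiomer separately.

1

In a tetrahedral complex all four positions are equivalent and every pair of ligands is adjacent — there is no cis/trans distinction.
Only one geometric arrangement is possible.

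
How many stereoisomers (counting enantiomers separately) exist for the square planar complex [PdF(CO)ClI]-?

3

In a square planar complex each vertex has one trans partner and two cis neighbours.
Working through the distinct placements yields 3 geometric isomers: (CO/F trans, Cl/I trans); (CO/I trans, Cl/F trans); (CO/Cl trans, F/I trans).
Each arrangement has an internal mirror plane or centre of symmetry, so none is chiral.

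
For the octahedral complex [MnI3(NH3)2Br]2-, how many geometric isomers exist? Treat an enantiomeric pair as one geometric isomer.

An octahedron has six vertices in three trans pairs; every non-trans pair is cis.
Working through the distinct placements yields 3 geometric isomers: I mer, NH3 trans; I fac, NH3 cis; I mer, NH3 cis.

3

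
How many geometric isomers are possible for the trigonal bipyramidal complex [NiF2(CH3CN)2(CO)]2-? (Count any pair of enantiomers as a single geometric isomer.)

5

A trigonal bipyramid has two axial and three equatorial sites, which are chemically inequivalent.
Systematic enumeration (placing each ligand type in turn and discarding arrangements equivalent by rotation or reflection) gives 5 geometric isomers.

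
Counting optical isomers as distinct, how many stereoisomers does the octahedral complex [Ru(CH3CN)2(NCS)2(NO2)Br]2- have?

8

Systematic placement gives 6 geometric isomers: CH3CN cis, NCS cis (3 arrangements, 2 chiral); CH3CN cis, NCS trans; CH3CN trans, NCS cis; CH3CN trans, NCS trans.
Of these, 2 lack any improper symmetry element and so occur as enantiomeric pairs, giving 6 + 2 = 8 stereoisomers in total.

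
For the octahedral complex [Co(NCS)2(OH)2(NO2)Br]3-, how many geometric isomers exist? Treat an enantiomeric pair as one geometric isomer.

6

Systematic placement gives 6 geometric isomers: NCS cis, OH trans; NCS cis, OH cis (3 arrangements, 2 chiral); NCS trans, OH trans; NCS trans, OH cis.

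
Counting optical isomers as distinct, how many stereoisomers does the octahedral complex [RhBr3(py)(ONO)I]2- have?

5

In an octahedral complex each vertex has one trans partner and four cis neighbours.
The distinct arrangements are (4 in all): Br mer (3 arrangements); Br fac (chiral).
One of these lacks any improper symmetry element and so occurs as an enantiomeric pair, giving 4 + 1 = 5 stereoisomers in total.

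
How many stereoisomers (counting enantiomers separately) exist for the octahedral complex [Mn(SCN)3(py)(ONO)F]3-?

5

The six octahedral sites form three mutually perpendicular trans pairs.
The distinct arrangements are (4 in all): SCN mer (3 arrangements); SCN fac (chiral).
One of these lacks any improper symmetry element and so occurs as an enantiomeric pair, giving 4 + 1 = 5 stereoisomers in total.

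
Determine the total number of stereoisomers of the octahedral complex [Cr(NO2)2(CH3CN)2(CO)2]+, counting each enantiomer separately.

Working through the distinct placements yields 5 geometric isomers: NO2 trans, CH3CN trans, CO trans; NO2 cis, CH3CN trans, CO cis; NO2 trans, CH3CN cis, CO cis; NO2 cis, CH3CN cis, CO cis (chiral); NO2 cis, CH3CN cis, CO trans.
One of these lacks any improper symmetry element and so occurs as an enantiomeric pair, giving 5 + 1 = 6 stereoisomers in total.

6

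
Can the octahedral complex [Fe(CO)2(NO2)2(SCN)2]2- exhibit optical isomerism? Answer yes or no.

yes

In an octahedral complex each vertex has one trans partner and four cis neighbours.
There are 5 geometric isomers: CO trans, NO2 trans, SCN trans; CO trans, NO2 cis, SCN cis; CO cis, NO2 cis, SCN trans; CO cis, NO2 cis, SCN cis (chiral); CO cis, NO2 trans, SCN cis.
One of these lacks any improper symmetry element and so occurs as an enantiomeric pair, giving 5 + 1 = 6 stereoisomers in total.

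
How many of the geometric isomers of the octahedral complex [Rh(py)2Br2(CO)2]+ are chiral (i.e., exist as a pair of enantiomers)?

1

The six octahedral sites form three mutually perpendicular trans pairs.
The distinct arrangements are (5 in all): py trans, Br trans, CO trans; py cis, Br trans, CO cis; py trans, Br cis, CO cis; py cis, Br cis, CO cis (chiral); py cis, Br cis, CO trans.
One of these lacks any improper symmetry element and so occurs as an enantiomeric pair, giving 5 + 1 = 6 stereoisomers in total.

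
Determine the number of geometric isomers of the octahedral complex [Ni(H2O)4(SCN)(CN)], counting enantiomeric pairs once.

2

The six octahedral sites form three mutually perpendicular trans pairs.
Working through the distinct placements yields 2 geometric isomers: SCN and CN mutually cis; SCN and CN mutually trans.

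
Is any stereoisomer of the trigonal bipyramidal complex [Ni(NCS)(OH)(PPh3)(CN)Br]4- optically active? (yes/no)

A trigonal bipyramid has two axial and three equatorial sites, which are chemically inequivalent.
Systematic enumeration (placing each ligand type in turn and discarding arrangements equivalent by rotation or reflection) gives 10 geometric isomers.
Of these, 10 lack any improper symmetry element and so occur as enantiomeric pairs, giving 10 + 10 = 20 stereoisomers in total.

yes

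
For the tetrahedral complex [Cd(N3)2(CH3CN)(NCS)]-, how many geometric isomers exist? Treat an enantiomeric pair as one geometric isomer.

1

In a tetrahedral complex all four positions are equivalent and every pair of ligands is adjacent — there is no cis/trans distinction.
Only one geometric arrangement is possible.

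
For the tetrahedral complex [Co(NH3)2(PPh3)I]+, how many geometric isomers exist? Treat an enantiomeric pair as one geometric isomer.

In a tetrahedral complex all four positions are equivalent and every pair of ligands is adjacent — there is no cis/trans distinction.
Only one geometric arrangement is possible.

1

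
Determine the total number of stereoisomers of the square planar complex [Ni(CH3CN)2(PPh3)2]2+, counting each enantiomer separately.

In a square planar complex each vertex has one trans partner and two cis neighbours.
There are 2 geometric isomers: CH3CN cis; CH3CN trans.
Each arrangement has an internal mirror plane or centre of symmetry, so none is chiral.

2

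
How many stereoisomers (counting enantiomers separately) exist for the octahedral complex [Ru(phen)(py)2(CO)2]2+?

4

Each phen is bidentate and must span two cis positions.
The distinct arrangements are (3 in all): py cis, CO trans; py trans, CO cis; py cis, CO cis (chiral).
One of these lacks any improper symmetry element and so occurs as an enantiomeric pair, giving 3 + 1 = 4 stereoisomers in total.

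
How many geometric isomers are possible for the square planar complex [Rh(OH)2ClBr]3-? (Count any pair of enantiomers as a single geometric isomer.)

2

A square has two trans pairs of vertices; adjacent vertices are cis.
Working through the distinct placements yields 2 geometric isomers: OH cis; OH trans.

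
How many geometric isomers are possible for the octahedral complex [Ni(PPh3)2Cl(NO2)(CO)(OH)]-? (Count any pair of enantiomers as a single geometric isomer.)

The six octahedral sites form three mutually perpendicular trans pairs.
Placing the ligands in turn and identifying arrangements related by rotation or reflection leaves 9 distinct geometric isomers.

9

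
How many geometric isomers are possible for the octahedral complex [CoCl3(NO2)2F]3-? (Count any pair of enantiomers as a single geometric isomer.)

An octahedron has six vertices in three trans pairs; every non-trans pair is cis.
The distinct arrangements are (3 in all): Cl mer, NO2 trans; Cl mer, NO2 cis; Cl fac, NO2 cis.

3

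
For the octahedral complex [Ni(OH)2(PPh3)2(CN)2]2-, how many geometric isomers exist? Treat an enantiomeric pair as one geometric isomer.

5

There are 5 geometric isomers: OH trans, PPh3 trans, CN trans; OH cis, PPh3 cis, CN trans; OH cis, PPh3 trans, CN cis; OH cis, PPh3 cis, CN cis (chiral); OH trans, PPh3 cis, CN cis.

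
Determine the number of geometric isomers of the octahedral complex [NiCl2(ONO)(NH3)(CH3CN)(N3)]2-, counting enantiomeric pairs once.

In an octahedral complex each vertex has one trans partner and four cis neighbours.
Exhaustive case analysis gives 9 geometric isomers.

9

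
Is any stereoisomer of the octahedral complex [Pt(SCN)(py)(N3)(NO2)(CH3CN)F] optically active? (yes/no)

yes

An octahedron has six vertices in three trans pairs; every non-trans pair is cis.
Exhaustive case analysis gives 15 geometric isomers.
Of these, 15 lack any improper symmetry element and so occur as enantiomeric pairs, giving 15 + 15 = 30 stereoisomers in total.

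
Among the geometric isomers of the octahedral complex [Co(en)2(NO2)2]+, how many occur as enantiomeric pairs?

1

Each en is bidentate and must span two cis positions.
There are 2 geometric isomers: NO2 trans; NO2 cis (chiral).
One of these lacks any improper symmetry element and so occurs as an enantiomeric pair, giving 2 + 1 = 3 stereoisomers in total.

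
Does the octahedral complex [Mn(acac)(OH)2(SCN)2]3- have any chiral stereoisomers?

yes

The six octahedral sites form three mutually perpendicular trans pairs.
Each acac is bidentate and must span two cis positions.
Systematic placement gives 3 geometric isomers: OH trans, SCN cis; OH cis, SCN cis (chiral); OH cis, SCN trans.
One of these lacks any improper symmetry element and so occurs as an enantiomeric pair, giving 3 + 1 = 4 stereoisomers in total.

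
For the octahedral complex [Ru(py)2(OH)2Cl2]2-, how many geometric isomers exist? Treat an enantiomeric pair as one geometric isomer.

An octahedron has six vertices in three trans pairs; every non-trans pair is cis.
There are 5 geometric isomers: py trans, OH trans, Cl trans; py cis, OH cis, Cl trans; py trans, OH cis, Cl cis; py cis, OH cis, Cl cis (chiral); py cis, OH trans, Cl cis.

5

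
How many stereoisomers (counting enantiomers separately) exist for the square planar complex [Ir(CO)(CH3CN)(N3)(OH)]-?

A square has two trans pairs of vertices; adjacent vertices are cis.
Systematic placement gives 3 geometric isomers: (CH3CN/N3 trans, CO/OH trans); (CH3CN/OH trans, CO/N3 trans); (CH3CN/CO trans, N3/OH trans).
Each arrangement has an internal mirror plane or centre of symmetry, so none is chiral.

3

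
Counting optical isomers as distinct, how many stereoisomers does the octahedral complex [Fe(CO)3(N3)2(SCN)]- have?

In an octahedral complex each vertex has one trans partner and four cis neighbours.
Systematic placement gives 3 geometric isomers: CO mer, N3 cis; CO mer, N3 trans; CO fac, N3 cis.
Each arrangement has an internal mirror plane or centre of symmetry, so none is chiral.

3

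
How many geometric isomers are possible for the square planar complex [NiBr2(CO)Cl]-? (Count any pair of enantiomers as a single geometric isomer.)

2

In a square planar complex each vertex has one trans partner and two cis neighbours.
Working through the distinct placements yields 2 geometric isomers: Br cis; Br trans.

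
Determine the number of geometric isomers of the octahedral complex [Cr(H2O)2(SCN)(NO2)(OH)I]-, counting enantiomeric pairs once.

9

The six octahedral sites form three mutually perpendicular trans pairs.
Placing the ligands in turn and identifying arrangements related by rotation or reflection leaves 9 distinct geometric isomers.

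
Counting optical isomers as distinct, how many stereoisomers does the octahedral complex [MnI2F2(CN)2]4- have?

The six octahedral sites form three mutually perpendicular trans pairs.
There are 5 geometric isomers: I trans, F trans, CN trans; I cis, F cis, CN trans; I trans, F cis, CN cis; I cis, F cis, CN cis (chiral); I cis, F trans, CN cis.
One of these lacks any improper symmetry element and so occurs as an enantiomeric pair, giving 5 + 1 = 6 stereoisomers in total.

6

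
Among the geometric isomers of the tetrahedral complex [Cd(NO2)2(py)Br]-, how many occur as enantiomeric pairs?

0

In a tetrahedral complex all four positions are equivalent and every pair of ligands is adjacent — there is no cis/trans distinction.
Only one geometric arrangement is possible.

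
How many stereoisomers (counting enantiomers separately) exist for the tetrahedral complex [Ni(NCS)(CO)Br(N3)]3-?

All four vertices of a tetrahedron are equivalent and mutually adjacent, so cis/trans isomerism cannot arise.
Only one geometric arrangement is possible; it has no improper symmetry element, so it exists as a pair of enantiomers (2 stereoisomers).

2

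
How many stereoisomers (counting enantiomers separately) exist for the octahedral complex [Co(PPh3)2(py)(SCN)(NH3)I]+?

15

An octahedron has six vertices in three trans pairs; every non-trans pair is cis.
Exhaustive case analysis gives 9 geometric isomers.
Of these, 6 lack any improper symmetry element and so occur as enantiomeric pairs, giving 9 + 6 = 15 stereoisomers in total.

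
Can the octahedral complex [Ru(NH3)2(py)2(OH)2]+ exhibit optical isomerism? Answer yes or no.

yes

An octahedron has six vertices in three trans pairs; every non-trans pair is cis.
The distinct arrangements are (5 in all): NH3 trans, py trans, OH trans; NH3 trans, py cis, OH cis; NH3 cis, py trans, OH cis; NH3 cis, py cis, OH cis (chiral); NH3 cis, py cis, OH trans.
One of these lacks any improper symmetry element and so occurs as an enantiomeric pair, giving 5 + 1 = 6 stereoisomers in total.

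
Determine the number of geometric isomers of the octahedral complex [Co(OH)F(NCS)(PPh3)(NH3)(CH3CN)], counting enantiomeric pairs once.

In an octahedral complex each vertex has one trans partner and four cis neighbours.
Systematic enumeration (placing each ligand type in turn and discarding arrangements equivalent by rotation or reflection) gives 15 geometric isomers.

15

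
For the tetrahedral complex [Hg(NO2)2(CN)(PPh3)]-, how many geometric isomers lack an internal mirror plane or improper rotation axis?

0

In a tetrahedral complex all four positions are equivalent and every pair of ligands is adjacent — there is no cis/trans distinction.
Only one geometric arrangement is possible.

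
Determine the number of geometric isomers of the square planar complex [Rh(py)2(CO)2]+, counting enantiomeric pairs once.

A square has two trans pairs of vertices; adjacent vertices are cis.
There are 2 geometric isomers: py cis; py trans.

2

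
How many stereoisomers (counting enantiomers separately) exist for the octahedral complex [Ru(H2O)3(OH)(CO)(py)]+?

There are 4 geometric isomers: H2O mer (3 arrangements); H2O fac (chiral).
One of these lacks any improper symmetry element and so occurs as an enantiomeric pair, giving 4 + 1 = 5 stereoisomers in total.

5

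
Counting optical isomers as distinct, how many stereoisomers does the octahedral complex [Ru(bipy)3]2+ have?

2

Each bipy is bidentate and must span two cis positions.
Only one geometric arrangement is possible; it has no improper symmetry element, so it exists as a pair of enantiomers (2 stereoisomers).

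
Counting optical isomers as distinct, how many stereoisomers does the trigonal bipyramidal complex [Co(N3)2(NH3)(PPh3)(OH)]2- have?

In a trigonal bipyramid the two axial positions differ from the three equatorial ones.
Systematic enumeration (placing each ligand type in turn and discarding arrangements equivalent by rotation or reflection) gives 7 geometric isomers.
Of these, 3 lack any improper symmetry element and so occur as enantiomeric pairs, giving 7 + 3 = 10 stereoisomers in total.

10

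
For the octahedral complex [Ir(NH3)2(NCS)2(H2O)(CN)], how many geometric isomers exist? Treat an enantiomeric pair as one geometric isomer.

The six octahedral sites form three mutually perpendicular trans pairs.
The distinct arrangements are (6 in all): NH3 trans, NCS trans; NH3 cis, NCS cis (3 arrangements, 2 chiral); NH3 trans, NCS cis; NH3 cis, NCS trans.

6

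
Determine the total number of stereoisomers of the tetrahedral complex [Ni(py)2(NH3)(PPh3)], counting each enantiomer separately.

1

All four vertices of a tetrahedron are equivalent and mutually adjacent, so cis/trans isomerism cannot arise.
Only one geometric arrangement is possible.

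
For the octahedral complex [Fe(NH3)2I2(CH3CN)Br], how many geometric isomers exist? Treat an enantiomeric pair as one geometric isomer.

An octahedron has six vertices in three trans pairs; every non-trans pair is cis.
The distinct arrangements are (6 in all): NH3 trans, I trans; NH3 cis, I cis (3 arrangements, 2 chiral); NH3 trans, I cis; NH3 cis, I trans.

6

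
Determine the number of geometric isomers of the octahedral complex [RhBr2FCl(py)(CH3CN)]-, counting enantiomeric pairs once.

9

Systematic enumeration (placing each ligand type in turn and discarding arrangements equivalent by rotation or reflection) gives 9 geometric isomers.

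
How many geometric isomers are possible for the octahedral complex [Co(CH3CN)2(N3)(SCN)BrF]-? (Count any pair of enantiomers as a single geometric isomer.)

The six octahedral sites form three mutually perpendicular trans pairs.
Exhaustive case analysis gives 9 geometric isomers.

9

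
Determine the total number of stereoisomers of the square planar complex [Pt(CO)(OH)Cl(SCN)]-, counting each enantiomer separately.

In a square planar complex each vertex has one trans partner and two cis neighbours.
There are 3 geometric isomers: (CO/OH trans, Cl/SCN trans); (CO/SCN trans, Cl/OH trans); (CO/Cl trans, OH/SCN trans).
Each arrangement has an internal mirror plane or centre of symmetry, so none is chiral.

3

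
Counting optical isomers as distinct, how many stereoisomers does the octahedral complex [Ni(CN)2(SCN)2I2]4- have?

An octahedron has six vertices in three trans pairs; every non-trans pair is cis.
Systematic placement gives 5 geometric isomers: CN trans, SCN trans, I trans; CN trans, SCN cis, I cis; CN cis, SCN trans, I cis; CN cis, SCN cis, I cis (chiral); CN cis, SCN cis, I trans.
One of these lacks any improper symmetry element and so occurs as an enantiomeric pair, giving 5 + 1 = 6 stereoisomers in total.

6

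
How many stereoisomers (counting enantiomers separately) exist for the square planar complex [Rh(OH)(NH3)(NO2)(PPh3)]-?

The distinct arrangements are (3 in all): (NH3/OH trans, NO2/PPh3 trans); (NH3/PPh3 trans, NO2/OH trans); (NH3/NO2 trans, OH/PPh3 trans).
Each arrangement has an internal mirror plane or centre of symmetry, so none is chiral.

3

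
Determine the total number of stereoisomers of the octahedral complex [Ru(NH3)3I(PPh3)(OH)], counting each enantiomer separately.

5

In an octahedral complex each vertex has one trans partner and four cis neighbours.
There are 4 geometric isomers: NH3 mer (3 arrangements); NH3 fac (chiral).
One of these lacks any improper symmetry element and so occurs as an enantiomeric pair, giving 4 + 1 = 5 stereoisomers in total.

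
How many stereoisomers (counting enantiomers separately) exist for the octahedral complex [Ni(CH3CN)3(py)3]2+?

2

The six octahedral sites form three mutually perpendicular trans pairs.
Working through the distinct placements yields 2 geometric isomers: CH3CN mer; CH3CN fac.
Each arrangement has an internal mirror plane or centre of symmetry, so none is chiral.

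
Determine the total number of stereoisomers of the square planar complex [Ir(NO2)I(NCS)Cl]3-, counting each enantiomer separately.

The distinct arrangements are (3 in all): (Cl/NCS trans, I/NO2 trans); (Cl/NO2 trans, I/NCS trans); (Cl/I trans, NCS/NO2 trans).
Each arrangement has an internal mirror plane or centre of symmetry, so none is chiral.

3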